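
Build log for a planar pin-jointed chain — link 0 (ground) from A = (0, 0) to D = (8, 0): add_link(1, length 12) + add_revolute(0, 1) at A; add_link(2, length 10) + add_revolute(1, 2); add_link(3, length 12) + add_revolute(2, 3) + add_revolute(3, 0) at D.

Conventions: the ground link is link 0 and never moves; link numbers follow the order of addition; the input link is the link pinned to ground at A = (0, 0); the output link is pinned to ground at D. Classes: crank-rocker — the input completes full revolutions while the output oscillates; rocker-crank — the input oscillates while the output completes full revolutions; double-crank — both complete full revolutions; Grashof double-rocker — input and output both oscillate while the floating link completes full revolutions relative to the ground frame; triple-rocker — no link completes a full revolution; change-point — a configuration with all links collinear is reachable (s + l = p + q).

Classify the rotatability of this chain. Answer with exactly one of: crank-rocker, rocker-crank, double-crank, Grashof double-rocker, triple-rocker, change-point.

lengths: ground=8, input=12, coupler=10, output=12
sorted: s=8 (shortest), l=12 (longest), p+q=22
s + l = 20 vs p + q = 22
s + l < p + q (Grashof) with shortest = ground link → double-crank

double-crank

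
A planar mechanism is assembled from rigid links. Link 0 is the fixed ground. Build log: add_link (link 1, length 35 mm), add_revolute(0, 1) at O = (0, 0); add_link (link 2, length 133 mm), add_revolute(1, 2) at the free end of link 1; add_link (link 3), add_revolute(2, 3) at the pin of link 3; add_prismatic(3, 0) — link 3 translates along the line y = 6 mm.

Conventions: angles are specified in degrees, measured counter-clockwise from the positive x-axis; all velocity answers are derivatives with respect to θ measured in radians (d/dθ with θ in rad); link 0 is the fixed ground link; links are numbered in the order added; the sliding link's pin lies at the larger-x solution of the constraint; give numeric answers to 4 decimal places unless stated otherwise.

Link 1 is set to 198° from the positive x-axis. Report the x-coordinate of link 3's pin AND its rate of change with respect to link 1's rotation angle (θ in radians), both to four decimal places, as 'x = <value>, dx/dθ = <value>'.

geometry: r = 35 mm, L = 133 mm, e = 6 mm
crank pin P = (r cos θ, r sin θ) = (-33.286978, -10.815595)
h = r sin θ − e = -10.815595 − 6 = -16.815595
x = r cos θ + √(L² − h²) = -33.286978 + 131.932694 = 98.645716
dx/dθ = −r sin θ − h·r cos θ/√(L² − h²) (θ in radians; h = -16.815595) = 6.572974

x = 98.6457, dx/dθ = 6.5730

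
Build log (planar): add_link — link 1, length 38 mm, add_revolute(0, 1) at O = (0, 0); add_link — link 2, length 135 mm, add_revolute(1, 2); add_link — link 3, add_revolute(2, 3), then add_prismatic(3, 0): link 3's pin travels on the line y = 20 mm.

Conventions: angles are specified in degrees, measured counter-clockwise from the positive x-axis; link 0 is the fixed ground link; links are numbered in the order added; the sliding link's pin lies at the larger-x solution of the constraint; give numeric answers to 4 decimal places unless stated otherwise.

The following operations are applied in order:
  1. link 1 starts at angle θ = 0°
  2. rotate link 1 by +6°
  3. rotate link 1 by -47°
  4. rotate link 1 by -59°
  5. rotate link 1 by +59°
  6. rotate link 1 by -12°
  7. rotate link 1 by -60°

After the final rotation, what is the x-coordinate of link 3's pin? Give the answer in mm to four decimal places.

geometry: r = 38 mm, L = 135 mm, e = 20 mm; θ starts at 0°
rotate link 1 by +6°: θ ← 0° +6° = 6°
rotate link 1 by -47°: θ ← 6° -47° = -41°
rotate link 1 by -59°: θ ← -41° -59° = -100°
rotate link 1 by +59°: θ ← -100° +59° = -41°
rotate link 1 by -12°: θ ← -41° -12° = -53°
rotate link 1 by -60°: θ ← -53° -60° = -113°
crank pin P = (r cos θ, r sin θ) = (-14.847783, -34.979184)
h = r sin θ − e = -34.979184 − 20 = -54.979184
x = r cos θ + √(L² − h²) = -14.847783 + 123.297564 = 108.449781

108.4498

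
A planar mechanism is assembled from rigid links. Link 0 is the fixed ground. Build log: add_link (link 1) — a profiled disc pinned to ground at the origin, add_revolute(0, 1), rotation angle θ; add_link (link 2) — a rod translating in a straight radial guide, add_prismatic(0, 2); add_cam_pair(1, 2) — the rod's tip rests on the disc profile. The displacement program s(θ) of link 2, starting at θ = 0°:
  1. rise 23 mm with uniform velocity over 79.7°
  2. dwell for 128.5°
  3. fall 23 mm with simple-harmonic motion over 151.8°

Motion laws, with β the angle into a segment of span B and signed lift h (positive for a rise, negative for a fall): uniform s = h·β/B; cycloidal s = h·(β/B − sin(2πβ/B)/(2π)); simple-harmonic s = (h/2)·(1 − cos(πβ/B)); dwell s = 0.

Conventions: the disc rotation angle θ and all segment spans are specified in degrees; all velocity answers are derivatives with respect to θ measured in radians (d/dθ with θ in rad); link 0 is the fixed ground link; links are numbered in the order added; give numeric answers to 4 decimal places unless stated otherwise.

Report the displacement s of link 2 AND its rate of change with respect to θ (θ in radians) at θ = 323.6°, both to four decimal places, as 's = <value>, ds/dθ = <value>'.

seg 1 [0°–79.7°] uniform, h=23: full span → s += 23 → s = 23.0000
seg 2 [79.7°–208.2°] dwell: s stays 23.0000
seg 3 [208.2°–360°] simple-harmonic, h=-23: θ=323.6° here. β=115.4, B=151.8. -23/2·(1 − cos(π·0.7602)) = -19.8884 → s = 3.1116
velocity in seg [208.2°–360°] (simple-harmonic), θ in radians: β = 115.4° = 2.0141 rad, B = 151.8° = 2.6494 rad; ds/dθ = (πh/(2B)) sin(πβ/B) = (π·(-23)/(2·2.6494)) sin(π·0.7602) = -9.328148 mm/rad

s = 3.1116, ds/dθ = -9.3281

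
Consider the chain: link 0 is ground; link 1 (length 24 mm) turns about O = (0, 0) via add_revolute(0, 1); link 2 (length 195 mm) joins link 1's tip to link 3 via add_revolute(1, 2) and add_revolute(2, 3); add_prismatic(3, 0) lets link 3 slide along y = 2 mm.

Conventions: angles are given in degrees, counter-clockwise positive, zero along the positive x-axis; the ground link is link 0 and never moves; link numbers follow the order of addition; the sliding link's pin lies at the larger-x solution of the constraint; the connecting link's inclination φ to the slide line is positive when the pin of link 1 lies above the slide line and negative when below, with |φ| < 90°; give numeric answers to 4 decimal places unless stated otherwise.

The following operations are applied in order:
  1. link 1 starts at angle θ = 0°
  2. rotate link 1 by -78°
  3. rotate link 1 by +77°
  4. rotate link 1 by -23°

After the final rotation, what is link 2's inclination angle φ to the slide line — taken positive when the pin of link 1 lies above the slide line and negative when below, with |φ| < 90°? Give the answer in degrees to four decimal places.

geometry: r = 24 mm, L = 195 mm, e = 2 mm; θ starts at 0°
rotate link 1 by -78°: θ ← 0° -78° = -78°
rotate link 1 by +77°: θ ← -78° +77° = -1°
rotate link 1 by -23°: θ ← -1° -23° = -24°
h = r sin θ − e = -9.761679 − 2 = -11.761679
sin φ = h / L = -11.761679 / 195 = -0.06031630
φ = arcsin(-0.06031630) = -3.457969°

-3.4580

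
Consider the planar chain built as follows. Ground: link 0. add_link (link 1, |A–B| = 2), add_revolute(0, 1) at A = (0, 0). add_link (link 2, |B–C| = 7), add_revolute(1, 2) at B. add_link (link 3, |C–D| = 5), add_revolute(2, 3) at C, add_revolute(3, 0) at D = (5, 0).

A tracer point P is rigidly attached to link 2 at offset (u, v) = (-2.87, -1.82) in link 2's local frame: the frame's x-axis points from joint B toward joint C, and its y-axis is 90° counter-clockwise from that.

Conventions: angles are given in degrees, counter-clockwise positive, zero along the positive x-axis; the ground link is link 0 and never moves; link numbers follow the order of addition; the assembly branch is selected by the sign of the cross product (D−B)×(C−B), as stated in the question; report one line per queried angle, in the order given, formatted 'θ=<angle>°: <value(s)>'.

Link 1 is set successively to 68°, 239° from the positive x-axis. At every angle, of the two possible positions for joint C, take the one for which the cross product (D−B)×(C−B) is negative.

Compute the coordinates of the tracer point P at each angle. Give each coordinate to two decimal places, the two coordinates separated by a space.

A=(0,0), D=(5.00,0)
θ=68°: B = A + 2.00·(cos68°, sin68°) = (0.7492, 1.8544)
θ=68°: |BD| = 4.6377
θ=68°: circle(B,7.00) ∩ circle(D,5.00): a=4.9063, h=4.9928
θ=68°:   candidates: C₊=(7.2426,4.4688) cross=23.155; C₋=(3.2499,-4.6837) cross=-23.155
θ=68°:   branch - wants cross < 0 → take C=(3.2499,-4.6837) (cross=-23.155)
θ=68°: ex = (C−B)/|BC| = (0.3572,-0.9340); ey = (0.9340,0.3572)
θ=68°: P = B + -2.87·ex + -1.82·ey = (-1.9760,3.8848)
θ=239°: B = A + 2.00·(cos239°, sin239°) = (-1.0301, -1.7143)
θ=239°: |BD| = 6.2690
θ=239°: circle(B,7.00) ∩ circle(D,5.00): a=5.0487, h=4.8488
θ=239°:   candidates: C₊=(2.5002,4.3303) cross=30.397; C₋=(5.1521,-4.9977) cross=-30.397
θ=239°:   branch - wants cross < 0 → take C=(5.1521,-4.9977) (cross=-30.397)
θ=239°: ex = (C−B)/|BC| = (0.8832,-0.4691); ey = (0.4691,0.8832)
θ=239°: P = B + -2.87·ex + -1.82·ey = (-4.4184,-1.9755)

θ=68°: -1.98 3.88
θ=239°: -4.42 -1.98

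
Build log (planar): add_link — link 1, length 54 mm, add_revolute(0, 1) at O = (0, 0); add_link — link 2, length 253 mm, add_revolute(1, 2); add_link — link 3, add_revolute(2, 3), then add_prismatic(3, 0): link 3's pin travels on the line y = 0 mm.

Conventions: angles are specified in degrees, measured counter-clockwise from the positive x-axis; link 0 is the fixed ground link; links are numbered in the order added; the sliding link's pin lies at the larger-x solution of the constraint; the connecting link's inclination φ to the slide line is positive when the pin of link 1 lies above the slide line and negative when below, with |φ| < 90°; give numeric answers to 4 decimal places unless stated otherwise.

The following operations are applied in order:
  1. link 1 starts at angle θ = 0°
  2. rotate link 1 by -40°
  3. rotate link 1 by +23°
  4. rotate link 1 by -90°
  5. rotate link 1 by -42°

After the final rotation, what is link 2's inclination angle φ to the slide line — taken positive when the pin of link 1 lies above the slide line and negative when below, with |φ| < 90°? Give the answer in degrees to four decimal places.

geometry: r = 54 mm, L = 253 mm, e = 0 mm; θ starts at 0°
rotate link 1 by -40°: θ ← 0° -40° = -40°
rotate link 1 by +23°: θ ← -40° +23° = -17°
rotate link 1 by -90°: θ ← -17° -90° = -107°
rotate link 1 by -42°: θ ← -107° -42° = -149°
h = r sin θ − e = -27.812056 − 0 = -27.812056
sin φ = h / L = -27.812056 / 253 = -0.10992908
φ = arcsin(-0.10992908) = -6.311227°

-6.3112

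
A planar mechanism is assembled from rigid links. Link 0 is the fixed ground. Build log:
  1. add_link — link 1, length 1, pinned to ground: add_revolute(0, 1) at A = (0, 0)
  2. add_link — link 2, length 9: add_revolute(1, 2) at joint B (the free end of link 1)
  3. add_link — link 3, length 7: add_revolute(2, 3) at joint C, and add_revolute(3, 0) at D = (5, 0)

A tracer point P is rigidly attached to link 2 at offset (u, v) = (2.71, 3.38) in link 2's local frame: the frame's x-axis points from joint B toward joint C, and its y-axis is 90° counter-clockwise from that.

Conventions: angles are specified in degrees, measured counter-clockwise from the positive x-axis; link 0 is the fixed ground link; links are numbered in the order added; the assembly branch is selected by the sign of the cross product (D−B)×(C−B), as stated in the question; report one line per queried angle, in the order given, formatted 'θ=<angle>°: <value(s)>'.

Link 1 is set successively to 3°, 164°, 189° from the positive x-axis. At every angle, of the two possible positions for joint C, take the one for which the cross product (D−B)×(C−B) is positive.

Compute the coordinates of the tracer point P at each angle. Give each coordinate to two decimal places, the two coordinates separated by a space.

A=(0,0), D=(5.00,0)
θ=3°: B = A + 1.00·(cos3°, sin3°) = (0.9986, 0.0523)
θ=3°: |BD| = 4.0017
θ=3°: circle(B,9.00) ∩ circle(D,7.00): a=5.9991, h=6.7090
θ=3°:   candidates: C₊=(7.0850,6.6823) cross=26.847; C₋=(6.9095,-6.7345) cross=-26.847
θ=3°:   branch + wants cross > 0 → take C=(7.0850,6.6823) (cross=26.847)
θ=3°: ex = (C−B)/|BC| = (0.6763,0.7367); ey = (-0.7367,0.6763)
θ=3°: P = B + 2.71·ex + 3.38·ey = (0.3414,4.3345)
θ=164°: B = A + 1.00·(cos164°, sin164°) = (-0.9613, 0.2756)
θ=164°: |BD| = 5.9676
θ=164°: circle(B,9.00) ∩ circle(D,7.00): a=5.6649, h=6.9935
θ=164°:   candidates: C₊=(5.0207,7.0000) cross=41.734; C₋=(4.3746,-6.9720) cross=-41.734
θ=164°:   branch + wants cross > 0 → take C=(5.0207,7.0000) (cross=41.734)
θ=164°: ex = (C−B)/|BC| = (0.6647,0.7471); ey = (-0.7471,0.6647)
θ=164°: P = B + 2.71·ex + 3.38·ey = (-1.6854,4.5470)
θ=189°: B = A + 1.00·(cos189°, sin189°) = (-0.9877, -0.1564)
θ=189°: |BD| = 5.9897
θ=189°: circle(B,9.00) ∩ circle(D,7.00): a=5.6661, h=6.9925
θ=189°:   candidates: C₊=(4.4939,6.9817) cross=41.883; C₋=(4.8591,-6.9986) cross=-41.883
θ=189°:   branch + wants cross > 0 → take C=(4.4939,6.9817) (cross=41.883)
θ=189°: ex = (C−B)/|BC| = (0.6091,0.7931); ey = (-0.7931,0.6091)
θ=189°: P = B + 2.71·ex + 3.38·ey = (-2.0179,4.0516)

θ=3°: 0.34 4.33
θ=164°: -1.69 4.55
θ=189°: -2.02 4.05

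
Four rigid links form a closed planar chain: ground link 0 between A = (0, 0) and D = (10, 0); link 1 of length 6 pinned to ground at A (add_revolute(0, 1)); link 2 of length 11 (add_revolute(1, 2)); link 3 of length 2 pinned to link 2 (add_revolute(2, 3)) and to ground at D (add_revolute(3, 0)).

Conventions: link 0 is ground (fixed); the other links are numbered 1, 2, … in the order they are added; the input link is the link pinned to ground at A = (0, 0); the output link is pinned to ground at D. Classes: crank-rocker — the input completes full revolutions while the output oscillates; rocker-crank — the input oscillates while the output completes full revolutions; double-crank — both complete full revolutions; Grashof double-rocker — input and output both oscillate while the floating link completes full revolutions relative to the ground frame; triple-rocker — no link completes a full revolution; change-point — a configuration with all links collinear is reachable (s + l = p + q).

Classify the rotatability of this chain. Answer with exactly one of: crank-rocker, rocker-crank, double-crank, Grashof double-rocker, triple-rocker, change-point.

lengths: ground=10, input=6, coupler=11, output=2
sorted: s=2 (shortest), l=11 (longest), p+q=16
s + l = 13 vs p + q = 16
s + l < p + q (Grashof) with shortest = output link → rocker-crank

rocker-crank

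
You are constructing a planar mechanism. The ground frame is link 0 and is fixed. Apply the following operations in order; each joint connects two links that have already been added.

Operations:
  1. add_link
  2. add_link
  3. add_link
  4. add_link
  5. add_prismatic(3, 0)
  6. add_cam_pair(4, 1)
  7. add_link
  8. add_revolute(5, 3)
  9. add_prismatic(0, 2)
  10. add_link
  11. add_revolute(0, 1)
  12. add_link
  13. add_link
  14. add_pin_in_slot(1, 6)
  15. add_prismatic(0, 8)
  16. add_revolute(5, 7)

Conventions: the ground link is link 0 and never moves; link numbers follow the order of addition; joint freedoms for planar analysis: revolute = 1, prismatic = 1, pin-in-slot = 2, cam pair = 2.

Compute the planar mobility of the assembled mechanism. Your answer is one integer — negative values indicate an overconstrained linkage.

(L,J1,J2)=(1,0,0); link0 fixed
link1: (2,0,0)
link2: (3,0,0)
link3: (4,0,0)
link4: (5,0,0)
P 3-0 [J1]: (5,1,0)
C 4-1 [J2]: (5,1,1)
link5: (6,1,1)
R 5-3 [J1]: (6,2,1)
P 0-2 [J1]: (6,3,1)
link6: (7,3,1)
R 0-1 [J1]: (7,4,1)
link7: (8,4,1)
link8: (9,4,1)
PS 1-6 [J2]: (9,4,2)
P 0-8 [J1]: (9,5,2)
R 5-7 [J1]: (9,6,2)
Grübler: 3·8 − 2·6 − 2 = 10

M = 10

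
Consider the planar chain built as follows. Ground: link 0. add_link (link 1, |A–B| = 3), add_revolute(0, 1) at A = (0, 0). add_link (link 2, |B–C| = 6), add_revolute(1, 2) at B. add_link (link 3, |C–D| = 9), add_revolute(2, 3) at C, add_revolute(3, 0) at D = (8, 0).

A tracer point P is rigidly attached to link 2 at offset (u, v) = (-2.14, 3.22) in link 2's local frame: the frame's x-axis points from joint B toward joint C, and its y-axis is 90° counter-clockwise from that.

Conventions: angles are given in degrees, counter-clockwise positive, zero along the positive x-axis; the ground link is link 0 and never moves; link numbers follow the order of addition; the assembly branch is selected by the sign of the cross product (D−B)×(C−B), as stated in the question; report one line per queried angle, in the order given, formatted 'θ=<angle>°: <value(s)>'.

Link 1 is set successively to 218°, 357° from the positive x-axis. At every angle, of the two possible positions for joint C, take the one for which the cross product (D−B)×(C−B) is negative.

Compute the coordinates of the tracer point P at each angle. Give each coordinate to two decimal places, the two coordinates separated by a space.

A=(0,0), D=(8.00,0)
θ=218°: B = A + 3.00·(cos218°, sin218°) = (-2.3640, -1.8470)
θ=218°: |BD| = 10.5273
θ=218°: circle(B,6.00) ∩ circle(D,9.00): a=3.1264, h=5.1211
θ=218°:   candidates: C₊=(-0.1846,3.7432) cross=53.912; C₋=(1.6123,-6.3402) cross=-53.912
θ=218°:   branch - wants cross < 0 → take C=(1.6123,-6.3402) (cross=-53.912)
θ=218°: ex = (C−B)/|BC| = (0.6627,-0.7489); ey = (0.7489,0.6627)
θ=218°: P = B + -2.14·ex + 3.22·ey = (-1.3709,1.8896)
θ=357°: B = A + 3.00·(cos357°, sin357°) = (2.9959, -0.1570)
θ=357°: |BD| = 5.0066
θ=357°: circle(B,6.00) ∩ circle(D,9.00): a=-1.9908, h=5.6601
θ=357°:   candidates: C₊=(0.8286,5.4379) cross=28.338; C₋=(1.1836,-5.8768) cross=-28.338
θ=357°:   branch - wants cross < 0 → take C=(1.1836,-5.8768) (cross=-28.338)
θ=357°: ex = (C−B)/|BC| = (-0.3021,-0.9533); ey = (0.9533,-0.3021)
θ=357°: P = B + -2.14·ex + 3.22·ey = (6.7119,0.9104)

θ=218°: -1.37 1.89
θ=357°: 6.71 0.91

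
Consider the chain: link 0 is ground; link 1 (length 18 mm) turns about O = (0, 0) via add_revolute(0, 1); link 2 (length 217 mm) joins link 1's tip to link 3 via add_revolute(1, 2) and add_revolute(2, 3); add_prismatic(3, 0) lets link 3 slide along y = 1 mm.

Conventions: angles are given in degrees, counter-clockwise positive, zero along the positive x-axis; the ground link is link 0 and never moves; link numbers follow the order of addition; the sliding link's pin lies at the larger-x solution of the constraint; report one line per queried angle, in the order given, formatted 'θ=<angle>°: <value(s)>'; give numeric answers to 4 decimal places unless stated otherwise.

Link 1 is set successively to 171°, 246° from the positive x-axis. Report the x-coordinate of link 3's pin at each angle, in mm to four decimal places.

geometry: r = 18 mm, L = 217 mm, e = 1 mm
θ=171°: crank pin P = (r cos θ, r sin θ) = (-17.778390, 2.815820)
θ=171°: h = r sin θ − e = 2.815820 − 1 = 1.815820
θ=171°: x = r cos θ + √(L² − h²) = -17.778390 + 216.992403 = 199.214012
θ=246°: crank pin P = (r cos θ, r sin θ) = (-7.321260, -16.443818)
θ=246°: h = r sin θ − e = -16.443818 − 1 = -17.443818
θ=246°: x = r cos θ + √(L² − h²) = -7.321260 + 216.297742 = 208.976482

θ=171°: 199.2140
θ=246°: 208.9765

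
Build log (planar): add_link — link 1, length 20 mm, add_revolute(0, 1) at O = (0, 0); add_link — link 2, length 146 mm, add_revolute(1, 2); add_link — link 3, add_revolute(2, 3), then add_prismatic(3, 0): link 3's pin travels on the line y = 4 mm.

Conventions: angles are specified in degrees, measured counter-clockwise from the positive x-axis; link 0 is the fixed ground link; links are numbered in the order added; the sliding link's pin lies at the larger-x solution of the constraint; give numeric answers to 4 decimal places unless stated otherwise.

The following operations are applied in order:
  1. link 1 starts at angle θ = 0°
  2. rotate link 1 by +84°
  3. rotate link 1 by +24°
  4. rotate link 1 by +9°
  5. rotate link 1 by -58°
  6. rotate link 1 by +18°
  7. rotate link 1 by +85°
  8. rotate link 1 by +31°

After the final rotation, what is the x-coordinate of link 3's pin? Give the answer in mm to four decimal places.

geometry: r = 20 mm, L = 146 mm, e = 4 mm; θ starts at 0°
rotate link 1 by +84°: θ ← 0° +84° = 84°
rotate link 1 by +24°: θ ← 84° +24° = 108°
rotate link 1 by +9°: θ ← 108° +9° = 117°
rotate link 1 by -58°: θ ← 117° -58° = 59°
rotate link 1 by +18°: θ ← 59° +18° = 77°
rotate link 1 by +85°: θ ← 77° +85° = 162°
rotate link 1 by +31°: θ ← 162° +31° = 193°
crank pin P = (r cos θ, r sin θ) = (-19.487401, -4.499021)
h = r sin θ − e = -4.499021 − 4 = -8.499021
x = r cos θ + √(L² − h²) = -19.487401 + 145.752416 = 126.265014

126.2650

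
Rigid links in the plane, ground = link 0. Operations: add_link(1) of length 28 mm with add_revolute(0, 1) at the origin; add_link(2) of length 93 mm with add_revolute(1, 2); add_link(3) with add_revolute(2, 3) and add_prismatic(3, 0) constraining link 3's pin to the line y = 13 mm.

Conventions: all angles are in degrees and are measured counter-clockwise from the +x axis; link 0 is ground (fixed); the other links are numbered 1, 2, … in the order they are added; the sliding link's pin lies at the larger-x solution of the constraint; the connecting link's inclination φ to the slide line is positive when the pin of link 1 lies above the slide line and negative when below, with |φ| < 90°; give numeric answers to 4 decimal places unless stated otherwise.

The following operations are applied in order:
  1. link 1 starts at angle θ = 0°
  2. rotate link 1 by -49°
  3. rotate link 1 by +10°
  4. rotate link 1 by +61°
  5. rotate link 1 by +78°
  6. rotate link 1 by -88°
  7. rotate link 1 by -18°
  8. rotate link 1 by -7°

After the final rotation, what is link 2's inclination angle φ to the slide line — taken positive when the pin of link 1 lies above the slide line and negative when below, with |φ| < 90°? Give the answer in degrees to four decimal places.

geometry: r = 28 mm, L = 93 mm, e = 13 mm; θ starts at 0°
rotate link 1 by -49°: θ ← 0° -49° = -49°
rotate link 1 by +10°: θ ← -49° +10° = -39°
rotate link 1 by +61°: θ ← -39° +61° = 22°
rotate link 1 by +78°: θ ← 22° +78° = 100°
rotate link 1 by -88°: θ ← 100° -88° = 12°
rotate link 1 by -18°: θ ← 12° -18° = -6°
rotate link 1 by -7°: θ ← -6° -7° = -13°
h = r sin θ − e = -6.298630 − 13 = -19.298630
sin φ = h / L = -19.298630 / 93 = -0.20751215
φ = arcsin(-0.20751215) = -11.976597°

-11.9766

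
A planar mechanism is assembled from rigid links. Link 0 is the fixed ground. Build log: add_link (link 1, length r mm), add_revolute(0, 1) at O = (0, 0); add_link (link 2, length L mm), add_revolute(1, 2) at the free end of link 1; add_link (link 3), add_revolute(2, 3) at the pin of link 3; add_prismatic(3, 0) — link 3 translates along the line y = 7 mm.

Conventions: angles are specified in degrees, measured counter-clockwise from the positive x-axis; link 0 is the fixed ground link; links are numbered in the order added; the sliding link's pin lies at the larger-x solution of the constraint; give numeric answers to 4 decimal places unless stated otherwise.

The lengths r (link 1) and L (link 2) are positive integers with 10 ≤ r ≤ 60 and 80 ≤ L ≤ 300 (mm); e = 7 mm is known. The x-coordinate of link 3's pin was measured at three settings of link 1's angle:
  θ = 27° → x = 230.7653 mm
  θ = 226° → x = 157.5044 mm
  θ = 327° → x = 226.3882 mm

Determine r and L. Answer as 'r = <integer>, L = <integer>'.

constraint per measurement: (x − r cos θ)² + (r sin θ − e)² = L²
subtracting the θ₁ and θ₂ equations cancels the r² and L² terms:
r = (x₁² − x₂²) / (2[(x₁cos θ₁ + e sin θ₁) − (x₂cos θ₂ + e sin θ₂)]) = 44.0000 → r = 44
L² = (x₁ − r cos θ₁)² + (r sin θ₁ − e)² = 36863.9874 → L = 192.0000 → L = 192
check at θ₃=327°: x = 226.3882 (printed 226.3882) ✓

r = 44, L = 192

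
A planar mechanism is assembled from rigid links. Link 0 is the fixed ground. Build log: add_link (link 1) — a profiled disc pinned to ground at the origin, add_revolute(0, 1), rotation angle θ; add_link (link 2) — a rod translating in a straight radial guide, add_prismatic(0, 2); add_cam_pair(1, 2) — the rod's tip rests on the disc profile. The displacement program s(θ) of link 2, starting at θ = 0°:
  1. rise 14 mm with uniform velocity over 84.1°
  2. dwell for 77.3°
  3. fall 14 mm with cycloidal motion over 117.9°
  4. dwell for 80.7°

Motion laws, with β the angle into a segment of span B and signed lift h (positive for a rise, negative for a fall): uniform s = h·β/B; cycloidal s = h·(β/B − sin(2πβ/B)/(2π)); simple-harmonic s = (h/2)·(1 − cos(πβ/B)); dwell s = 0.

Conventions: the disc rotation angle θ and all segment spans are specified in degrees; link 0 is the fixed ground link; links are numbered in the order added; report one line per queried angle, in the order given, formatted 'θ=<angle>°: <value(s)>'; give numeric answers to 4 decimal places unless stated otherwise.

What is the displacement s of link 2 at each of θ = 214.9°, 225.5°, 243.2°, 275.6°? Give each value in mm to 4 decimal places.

seg 1 [0°–84.1°] uniform, h=14: full span → s += 14 → s = 14.0000
seg 2 [84.1°–161.4°] dwell: s stays 14.0000
seg 3 [161.4°–279.3°] cycloidal, h=-14: θ=214.9° here. β=53.5, B=117.9. -14·(0.4538 − sin(2π·0.4538)/(2π)) = -5.7147 → s = 8.2853
seg 3 [161.4°–279.3°] cycloidal, h=-14: θ=225.5° here. β=64.1, B=117.9. -14·(0.5437 − sin(2π·0.5437)/(2π)) = -8.2154 → s = 5.7846
seg 3 [161.4°–279.3°] cycloidal, h=-14: θ=243.2° here. β=81.8, B=117.9. -14·(0.6938 − sin(2π·0.6938)/(2π)) = -11.8040 → s = 2.1960
seg 3 [161.4°–279.3°] cycloidal, h=-14: θ=275.6° here. β=114.2, B=117.9. -14·(0.9686 − sin(2π·0.9686)/(2π)) = -13.9972 → s = 0.0028

θ=214.9°: 8.2853
θ=225.5°: 5.7846
θ=243.2°: 2.1960
θ=275.6°: 0.0028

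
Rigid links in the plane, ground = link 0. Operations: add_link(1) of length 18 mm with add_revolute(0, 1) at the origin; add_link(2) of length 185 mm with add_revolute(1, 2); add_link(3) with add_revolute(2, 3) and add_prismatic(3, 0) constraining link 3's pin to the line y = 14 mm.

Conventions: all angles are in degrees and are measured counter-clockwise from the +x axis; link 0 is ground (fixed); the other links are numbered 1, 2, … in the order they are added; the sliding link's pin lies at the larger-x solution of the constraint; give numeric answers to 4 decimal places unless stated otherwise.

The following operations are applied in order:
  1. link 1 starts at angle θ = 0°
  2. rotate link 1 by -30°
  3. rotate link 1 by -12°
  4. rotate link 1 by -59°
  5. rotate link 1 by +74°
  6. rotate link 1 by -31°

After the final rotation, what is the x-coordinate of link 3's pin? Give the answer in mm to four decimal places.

geometry: r = 18 mm, L = 185 mm, e = 14 mm; θ starts at 0°
rotate link 1 by -30°: θ ← 0° -30° = -30°
rotate link 1 by -12°: θ ← -30° -12° = -42°
rotate link 1 by -59°: θ ← -42° -59° = -101°
rotate link 1 by +74°: θ ← -101° +74° = -27°
rotate link 1 by -31°: θ ← -27° -31° = -58°
crank pin P = (r cos θ, r sin θ) = (9.538547, -15.264866)
h = r sin θ − e = -15.264866 − 14 = -29.264866
x = r cos θ + √(L² − h²) = 9.538547 + 182.670653 = 192.209200

192.2092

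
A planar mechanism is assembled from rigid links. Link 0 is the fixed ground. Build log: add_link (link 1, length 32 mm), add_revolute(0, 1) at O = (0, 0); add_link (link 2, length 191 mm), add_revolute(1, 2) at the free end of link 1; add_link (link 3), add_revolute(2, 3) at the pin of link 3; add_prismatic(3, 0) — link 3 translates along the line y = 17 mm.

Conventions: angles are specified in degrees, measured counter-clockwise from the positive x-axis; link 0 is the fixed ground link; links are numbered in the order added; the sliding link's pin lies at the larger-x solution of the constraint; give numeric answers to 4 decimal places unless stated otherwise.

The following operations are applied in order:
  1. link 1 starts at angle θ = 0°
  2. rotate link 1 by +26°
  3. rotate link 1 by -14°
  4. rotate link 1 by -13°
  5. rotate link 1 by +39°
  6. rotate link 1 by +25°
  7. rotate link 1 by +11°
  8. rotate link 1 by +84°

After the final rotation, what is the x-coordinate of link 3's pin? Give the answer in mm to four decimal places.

geometry: r = 32 mm, L = 191 mm, e = 17 mm; θ starts at 0°
rotate link 1 by +26°: θ ← 0° +26° = 26°
rotate link 1 by -14°: θ ← 26° -14° = 12°
rotate link 1 by -13°: θ ← 12° -13° = -1°
rotate link 1 by +39°: θ ← -1° +39° = 38°
rotate link 1 by +25°: θ ← 38° +25° = 63°
rotate link 1 by +11°: θ ← 63° +11° = 74°
rotate link 1 by +84°: θ ← 74° +84° = 158°
crank pin P = (r cos θ, r sin θ) = (-29.669883, 11.987411)
h = r sin θ − e = 11.987411 − 17 = -5.012589
x = r cos θ + √(L² − h²) = -29.669883 + 190.934214 = 161.264330

161.2643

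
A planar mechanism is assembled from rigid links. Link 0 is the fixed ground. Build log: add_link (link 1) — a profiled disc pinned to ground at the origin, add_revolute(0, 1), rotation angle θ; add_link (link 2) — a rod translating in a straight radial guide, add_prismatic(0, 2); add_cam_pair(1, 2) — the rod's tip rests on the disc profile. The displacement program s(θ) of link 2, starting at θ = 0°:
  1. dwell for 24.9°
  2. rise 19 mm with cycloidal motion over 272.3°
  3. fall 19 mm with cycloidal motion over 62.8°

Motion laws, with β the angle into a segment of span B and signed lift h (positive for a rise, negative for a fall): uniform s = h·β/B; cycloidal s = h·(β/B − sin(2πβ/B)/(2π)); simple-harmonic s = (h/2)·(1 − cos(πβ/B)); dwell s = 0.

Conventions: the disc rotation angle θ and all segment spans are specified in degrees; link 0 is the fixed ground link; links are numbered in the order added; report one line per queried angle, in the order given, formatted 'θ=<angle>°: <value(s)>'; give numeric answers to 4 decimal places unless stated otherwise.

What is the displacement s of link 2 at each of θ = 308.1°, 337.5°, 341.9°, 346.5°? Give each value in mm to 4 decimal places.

seg 1 [0°–24.9°] dwell: s stays 0.0000
seg 2 [24.9°–297.2°] cycloidal, h=19: full span → s += 19 → s = 19.0000
seg 3 [297.2°–360°] cycloidal, h=-19: θ=308.1° here. β=10.9, B=62.8. -19·(0.1736 − sin(2π·0.1736)/(2π)) = -0.6159 → s = 18.3841
seg 3 [297.2°–360°] cycloidal, h=-19: θ=337.5° here. β=40.3, B=62.8. -19·(0.6417 − sin(2π·0.6417)/(2π)) = -14.5434 → s = 4.4566
seg 3 [297.2°–360°] cycloidal, h=-19: θ=341.9° here. β=44.7, B=62.8. -19·(0.7118 − sin(2π·0.7118)/(2π)) = -16.4611 → s = 2.5389
seg 3 [297.2°–360°] cycloidal, h=-19: θ=346.5° here. β=49.3, B=62.8. -19·(0.7850 − sin(2π·0.7850)/(2π)) = -17.8666 → s = 1.1334

θ=308.1°: 18.3841
θ=337.5°: 4.4566
θ=341.9°: 2.5389
θ=346.5°: 1.1334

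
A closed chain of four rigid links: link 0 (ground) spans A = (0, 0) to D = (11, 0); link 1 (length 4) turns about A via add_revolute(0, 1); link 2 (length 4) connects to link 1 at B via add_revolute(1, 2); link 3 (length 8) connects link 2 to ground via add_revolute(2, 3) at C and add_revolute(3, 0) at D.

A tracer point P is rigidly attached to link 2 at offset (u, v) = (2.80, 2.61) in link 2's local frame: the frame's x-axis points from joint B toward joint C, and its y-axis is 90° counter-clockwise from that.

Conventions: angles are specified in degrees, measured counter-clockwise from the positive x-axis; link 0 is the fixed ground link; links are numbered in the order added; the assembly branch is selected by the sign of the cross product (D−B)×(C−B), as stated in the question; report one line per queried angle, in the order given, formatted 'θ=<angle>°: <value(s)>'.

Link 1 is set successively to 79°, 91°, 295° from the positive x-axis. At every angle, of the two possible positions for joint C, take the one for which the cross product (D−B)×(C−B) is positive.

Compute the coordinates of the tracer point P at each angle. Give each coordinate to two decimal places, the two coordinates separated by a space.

A=(0,0), D=(11.00,0)
θ=79°: B = A + 4.00·(cos79°, sin79°) = (0.7632, 3.9265)
θ=79°: |BD| = 10.9640
θ=79°: circle(B,4.00) ∩ circle(D,8.00): a=3.2930, h=2.2707
θ=79°:   candidates: C₊=(4.6510,4.8673) cross=24.896; C₋=(3.0246,0.6271) cross=-24.896
θ=79°:   branch + wants cross > 0 → take C=(4.6510,4.8673) (cross=24.896)
θ=79°: ex = (C−B)/|BC| = (0.9719,0.2352); ey = (-0.2352,0.9719)
θ=79°: P = B + 2.80·ex + 2.61·ey = (2.8708,7.1218)
θ=91°: B = A + 4.00·(cos91°, sin91°) = (-0.0698, 3.9994)
θ=91°: |BD| = 11.7701
θ=91°: circle(B,4.00) ∩ circle(D,8.00): a=3.8460, h=1.0992
θ=91°:   candidates: C₊=(3.9209,3.7264) cross=12.938; C₋=(3.1739,1.6587) cross=-12.938
θ=91°:   branch + wants cross > 0 → take C=(3.9209,3.7264) (cross=12.938)
θ=91°: ex = (C−B)/|BC| = (0.9977,-0.0683); ey = (0.0683,0.9977)
θ=91°: P = B + 2.80·ex + 2.61·ey = (2.9018,6.4122)
θ=295°: B = A + 4.00·(cos295°, sin295°) = (1.6905, -3.6252)
θ=295°: |BD| = 9.9905
θ=295°: circle(B,4.00) ∩ circle(D,8.00): a=2.5929, h=3.0458
θ=295°:   candidates: C₊=(3.0015,0.1538) cross=30.429; C₋=(5.2119,-5.5225) cross=-30.429
θ=295°:   branch + wants cross > 0 → take C=(3.0015,0.1538) (cross=30.429)
θ=295°: ex = (C−B)/|BC| = (0.3278,0.9448); ey = (-0.9448,0.3278)
θ=295°: P = B + 2.80·ex + 2.61·ey = (0.1423,-0.1245)

θ=79°: 2.87 7.12
θ=91°: 2.90 6.41
θ=295°: 0.14 -0.12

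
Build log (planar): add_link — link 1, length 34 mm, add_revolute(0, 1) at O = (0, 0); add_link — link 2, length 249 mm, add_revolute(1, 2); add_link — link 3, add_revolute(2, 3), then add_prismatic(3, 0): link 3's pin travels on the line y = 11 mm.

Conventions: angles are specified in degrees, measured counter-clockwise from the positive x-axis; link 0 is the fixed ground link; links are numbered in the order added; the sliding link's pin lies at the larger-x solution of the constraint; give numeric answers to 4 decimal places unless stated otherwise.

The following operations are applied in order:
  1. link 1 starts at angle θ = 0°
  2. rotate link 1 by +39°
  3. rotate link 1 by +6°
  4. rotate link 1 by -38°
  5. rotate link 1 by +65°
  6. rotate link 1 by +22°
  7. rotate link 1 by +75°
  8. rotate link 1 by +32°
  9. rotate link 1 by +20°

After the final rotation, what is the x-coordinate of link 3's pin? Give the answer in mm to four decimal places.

geometry: r = 34 mm, L = 249 mm, e = 11 mm; θ starts at 0°
rotate link 1 by +39°: θ ← 0° +39° = 39°
rotate link 1 by +6°: θ ← 39° +6° = 45°
rotate link 1 by -38°: θ ← 45° -38° = 7°
rotate link 1 by +65°: θ ← 7° +65° = 72°
rotate link 1 by +22°: θ ← 72° +22° = 94°
rotate link 1 by +75°: θ ← 94° +75° = 169°
rotate link 1 by +32°: θ ← 169° +32° = 201°
rotate link 1 by +20°: θ ← 201° +20° = 221°
crank pin P = (r cos θ, r sin θ) = (-25.660126, -22.306007)
h = r sin θ − e = -22.306007 − 11 = -33.306007
x = r cos θ + √(L² − h²) = -25.660126 + 246.762456 = 221.102331

221.1023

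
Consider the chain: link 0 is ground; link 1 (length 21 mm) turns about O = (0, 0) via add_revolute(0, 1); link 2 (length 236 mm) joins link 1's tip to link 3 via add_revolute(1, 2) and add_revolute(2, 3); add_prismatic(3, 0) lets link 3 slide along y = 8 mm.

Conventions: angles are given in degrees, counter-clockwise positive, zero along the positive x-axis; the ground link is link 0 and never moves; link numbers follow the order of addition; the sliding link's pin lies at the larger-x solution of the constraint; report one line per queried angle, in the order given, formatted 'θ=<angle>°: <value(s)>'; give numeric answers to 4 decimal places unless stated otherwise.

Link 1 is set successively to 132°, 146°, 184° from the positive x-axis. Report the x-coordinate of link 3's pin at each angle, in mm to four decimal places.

geometry: r = 21 mm, L = 236 mm, e = 8 mm
θ=132°: crank pin P = (r cos θ, r sin θ) = (-14.051743, 15.606041)
θ=132°: h = r sin θ − e = 15.606041 − 8 = 7.606041
θ=132°: x = r cos θ + √(L² − h²) = -14.051743 + 235.877401 = 221.825658
θ=146°: crank pin P = (r cos θ, r sin θ) = (-17.409789, 11.743051)
θ=146°: h = r sin θ − e = 11.743051 − 8 = 3.743051
θ=146°: x = r cos θ + √(L² − h²) = -17.409789 + 235.970315 = 218.560526
θ=184°: crank pin P = (r cos θ, r sin θ) = (-20.948845, -1.464886)
θ=184°: h = r sin θ − e = -1.464886 − 8 = -9.464886
θ=184°: x = r cos θ + √(L² − h²) = -20.948845 + 235.810127 = 214.861282

θ=132°: 221.8257
θ=146°: 218.5605
θ=184°: 214.8613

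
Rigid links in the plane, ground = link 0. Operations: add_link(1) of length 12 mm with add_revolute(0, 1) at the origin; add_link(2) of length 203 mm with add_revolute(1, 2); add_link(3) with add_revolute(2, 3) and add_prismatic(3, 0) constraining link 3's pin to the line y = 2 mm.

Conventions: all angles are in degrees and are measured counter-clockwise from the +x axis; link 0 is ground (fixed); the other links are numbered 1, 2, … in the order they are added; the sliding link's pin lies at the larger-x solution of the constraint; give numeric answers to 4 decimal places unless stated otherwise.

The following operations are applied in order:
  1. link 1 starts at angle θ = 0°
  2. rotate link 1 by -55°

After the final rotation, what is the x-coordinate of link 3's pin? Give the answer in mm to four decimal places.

geometry: r = 12 mm, L = 203 mm, e = 2 mm; θ starts at 0°
rotate link 1 by -55°: θ ← 0° -55° = -55°
crank pin P = (r cos θ, r sin θ) = (6.882917, -9.829825)
h = r sin θ − e = -9.829825 − 2 = -11.829825
x = r cos θ + √(L² − h²) = 6.882917 + 202.655015 = 209.537933

209.5379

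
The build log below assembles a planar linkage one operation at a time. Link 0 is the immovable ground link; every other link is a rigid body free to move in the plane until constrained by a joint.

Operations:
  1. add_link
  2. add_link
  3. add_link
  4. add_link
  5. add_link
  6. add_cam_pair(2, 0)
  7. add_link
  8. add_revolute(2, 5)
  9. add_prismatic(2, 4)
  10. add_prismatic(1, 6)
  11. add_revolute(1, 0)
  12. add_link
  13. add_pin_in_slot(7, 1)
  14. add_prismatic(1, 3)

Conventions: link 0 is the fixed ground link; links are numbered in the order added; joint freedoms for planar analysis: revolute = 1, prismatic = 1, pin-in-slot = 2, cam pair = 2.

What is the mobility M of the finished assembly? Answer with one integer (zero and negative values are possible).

L=1 J1=0 J2=0
add link → L=2 J1=0 J2=0
add link → L=3 J1=0 J2=0
add link → L=4 J1=0 J2=0
add link → L=5 J1=0 J2=0
add link → L=6 J1=0 J2=0
C@2,0 dof=2 J2 → L=6 J1=0 J2=1
add link → L=7 J1=0 J2=1
R@2,5 dof=1 J1 → L=7 J1=1 J2=1
P@2,4 dof=1 J1 → L=7 J1=2 J2=1
P@1,6 dof=1 J1 → L=7 J1=3 J2=1
R@1,0 dof=1 J1 → L=7 J1=4 J2=1
add link → L=8 J1=4 J2=1
PS@7,1 dof=2 J2 → L=8 J1=4 J2=2
P@1,3 dof=1 J1 → L=8 J1=5 J2=2
M=3(L−1)−2J1−J2=3·7−2·5−2=9

M = 9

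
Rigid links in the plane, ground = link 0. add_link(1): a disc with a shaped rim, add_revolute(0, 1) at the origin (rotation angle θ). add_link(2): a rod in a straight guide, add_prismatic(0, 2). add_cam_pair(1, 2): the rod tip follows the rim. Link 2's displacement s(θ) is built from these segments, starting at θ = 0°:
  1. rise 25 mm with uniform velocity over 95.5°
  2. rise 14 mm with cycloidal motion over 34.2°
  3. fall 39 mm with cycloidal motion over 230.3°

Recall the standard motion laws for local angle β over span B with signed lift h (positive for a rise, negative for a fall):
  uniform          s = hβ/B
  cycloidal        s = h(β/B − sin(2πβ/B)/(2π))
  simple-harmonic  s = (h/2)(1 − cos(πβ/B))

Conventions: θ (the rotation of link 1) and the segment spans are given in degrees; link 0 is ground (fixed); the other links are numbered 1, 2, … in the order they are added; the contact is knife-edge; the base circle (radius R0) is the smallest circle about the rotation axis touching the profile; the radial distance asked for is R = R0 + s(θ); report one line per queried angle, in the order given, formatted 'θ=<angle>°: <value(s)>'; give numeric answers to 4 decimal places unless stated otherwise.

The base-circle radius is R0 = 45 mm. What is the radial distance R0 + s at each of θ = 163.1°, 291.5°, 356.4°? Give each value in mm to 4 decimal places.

segment 1 (0° to 95.5°, uniform, h = 25) is passed completely: s = 0.0000 + (25) = 25.0000
segment 2 (95.5° to 129.7°, cycloidal, h = 14) is passed completely: s = 25.0000 + (14) = 39.0000
θ = 163.1° falls in segment 3 (129.7° to 360°, cycloidal, h = -39): β = 163.1 − 129.7 = 33.4°, B = 230.3°; Δs = -39·(0.1450 − sin(2π·0.1450)/(2π)) = -0.7509; s = 39.0000 − 0.7509 = 38.2491
θ = 291.5° falls in segment 3 (129.7° to 360°, cycloidal, h = -39): β = 291.5 − 129.7 = 161.8°, B = 230.3°; Δs = -39·(0.7026 − sin(2π·0.7026)/(2π)) = -33.3333; s = 39.0000 − 33.3333 = 5.6667
θ = 356.4° falls in segment 3 (129.7° to 360°, cycloidal, h = -39): β = 356.4 − 129.7 = 226.7°, B = 230.3°; Δs = -39·(0.9844 − sin(2π·0.9844)/(2π)) = -38.9990; s = 39.0000 − 38.9990 = 0.0010
θ=163.1°: R = R0 + s = 45 + 38.2491 = 83.2491
θ=291.5°: R = R0 + s = 45 + 5.6667 = 50.6667
θ=356.4°: R = R0 + s = 45 + 0.0010 = 45.0010

θ=163.1°: 83.2491
θ=291.5°: 50.6667
θ=356.4°: 45.0010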